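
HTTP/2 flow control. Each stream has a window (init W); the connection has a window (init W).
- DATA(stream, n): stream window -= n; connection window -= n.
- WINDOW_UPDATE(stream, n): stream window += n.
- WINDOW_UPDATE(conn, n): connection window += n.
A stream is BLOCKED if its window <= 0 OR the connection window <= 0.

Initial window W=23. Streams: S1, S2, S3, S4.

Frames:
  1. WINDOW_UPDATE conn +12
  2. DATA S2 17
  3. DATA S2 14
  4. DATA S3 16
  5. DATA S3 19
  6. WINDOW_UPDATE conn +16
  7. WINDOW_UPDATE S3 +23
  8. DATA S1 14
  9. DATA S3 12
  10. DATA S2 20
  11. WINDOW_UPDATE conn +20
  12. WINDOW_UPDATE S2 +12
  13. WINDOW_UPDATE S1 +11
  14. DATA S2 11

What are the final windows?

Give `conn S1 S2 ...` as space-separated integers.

Op 1: conn=35 S1=23 S2=23 S3=23 S4=23 blocked=[]
Op 2: conn=18 S1=23 S2=6 S3=23 S4=23 blocked=[]
Op 3: conn=4 S1=23 S2=-8 S3=23 S4=23 blocked=[2]
Op 4: conn=-12 S1=23 S2=-8 S3=7 S4=23 blocked=[1, 2, 3, 4]
Op 5: conn=-31 S1=23 S2=-8 S3=-12 S4=23 blocked=[1, 2, 3, 4]
Op 6: conn=-15 S1=23 S2=-8 S3=-12 S4=23 blocked=[1, 2, 3, 4]
Op 7: conn=-15 S1=23 S2=-8 S3=11 S4=23 blocked=[1, 2, 3, 4]
Op 8: conn=-29 S1=9 S2=-8 S3=11 S4=23 blocked=[1, 2, 3, 4]
Op 9: conn=-41 S1=9 S2=-8 S3=-1 S4=23 blocked=[1, 2, 3, 4]
Op 10: conn=-61 S1=9 S2=-28 S3=-1 S4=23 blocked=[1, 2, 3, 4]
Op 11: conn=-41 S1=9 S2=-28 S3=-1 S4=23 blocked=[1, 2, 3, 4]
Op 12: conn=-41 S1=9 S2=-16 S3=-1 S4=23 blocked=[1, 2, 3, 4]
Op 13: conn=-41 S1=20 S2=-16 S3=-1 S4=23 blocked=[1, 2, 3, 4]
Op 14: conn=-52 S1=20 S2=-27 S3=-1 S4=23 blocked=[1, 2, 3, 4]

Answer: -52 20 -27 -1 23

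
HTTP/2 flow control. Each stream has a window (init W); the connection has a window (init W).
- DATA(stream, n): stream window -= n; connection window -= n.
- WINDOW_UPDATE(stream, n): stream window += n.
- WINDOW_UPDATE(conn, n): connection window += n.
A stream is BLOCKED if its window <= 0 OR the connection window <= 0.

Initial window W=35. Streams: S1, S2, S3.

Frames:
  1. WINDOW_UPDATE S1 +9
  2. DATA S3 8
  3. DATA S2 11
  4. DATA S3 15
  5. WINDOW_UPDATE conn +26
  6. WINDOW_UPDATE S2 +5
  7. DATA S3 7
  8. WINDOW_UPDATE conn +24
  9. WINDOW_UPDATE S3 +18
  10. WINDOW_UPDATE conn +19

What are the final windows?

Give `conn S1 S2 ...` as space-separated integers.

Op 1: conn=35 S1=44 S2=35 S3=35 blocked=[]
Op 2: conn=27 S1=44 S2=35 S3=27 blocked=[]
Op 3: conn=16 S1=44 S2=24 S3=27 blocked=[]
Op 4: conn=1 S1=44 S2=24 S3=12 blocked=[]
Op 5: conn=27 S1=44 S2=24 S3=12 blocked=[]
Op 6: conn=27 S1=44 S2=29 S3=12 blocked=[]
Op 7: conn=20 S1=44 S2=29 S3=5 blocked=[]
Op 8: conn=44 S1=44 S2=29 S3=5 blocked=[]
Op 9: conn=44 S1=44 S2=29 S3=23 blocked=[]
Op 10: conn=63 S1=44 S2=29 S3=23 blocked=[]

Answer: 63 44 29 23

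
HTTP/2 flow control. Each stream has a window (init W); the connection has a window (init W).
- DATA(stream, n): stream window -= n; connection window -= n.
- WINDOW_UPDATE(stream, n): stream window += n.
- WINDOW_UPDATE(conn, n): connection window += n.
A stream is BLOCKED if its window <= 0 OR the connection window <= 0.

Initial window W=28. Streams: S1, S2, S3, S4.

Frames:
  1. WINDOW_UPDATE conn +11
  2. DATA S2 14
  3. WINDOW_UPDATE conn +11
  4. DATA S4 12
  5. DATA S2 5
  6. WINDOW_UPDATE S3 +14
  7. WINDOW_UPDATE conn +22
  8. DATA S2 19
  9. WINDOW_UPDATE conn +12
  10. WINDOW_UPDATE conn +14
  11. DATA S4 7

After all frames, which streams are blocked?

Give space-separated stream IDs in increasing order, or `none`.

Answer: S2

Derivation:
Op 1: conn=39 S1=28 S2=28 S3=28 S4=28 blocked=[]
Op 2: conn=25 S1=28 S2=14 S3=28 S4=28 blocked=[]
Op 3: conn=36 S1=28 S2=14 S3=28 S4=28 blocked=[]
Op 4: conn=24 S1=28 S2=14 S3=28 S4=16 blocked=[]
Op 5: conn=19 S1=28 S2=9 S3=28 S4=16 blocked=[]
Op 6: conn=19 S1=28 S2=9 S3=42 S4=16 blocked=[]
Op 7: conn=41 S1=28 S2=9 S3=42 S4=16 blocked=[]
Op 8: conn=22 S1=28 S2=-10 S3=42 S4=16 blocked=[2]
Op 9: conn=34 S1=28 S2=-10 S3=42 S4=16 blocked=[2]
Op 10: conn=48 S1=28 S2=-10 S3=42 S4=16 blocked=[2]
Op 11: conn=41 S1=28 S2=-10 S3=42 S4=9 blocked=[2]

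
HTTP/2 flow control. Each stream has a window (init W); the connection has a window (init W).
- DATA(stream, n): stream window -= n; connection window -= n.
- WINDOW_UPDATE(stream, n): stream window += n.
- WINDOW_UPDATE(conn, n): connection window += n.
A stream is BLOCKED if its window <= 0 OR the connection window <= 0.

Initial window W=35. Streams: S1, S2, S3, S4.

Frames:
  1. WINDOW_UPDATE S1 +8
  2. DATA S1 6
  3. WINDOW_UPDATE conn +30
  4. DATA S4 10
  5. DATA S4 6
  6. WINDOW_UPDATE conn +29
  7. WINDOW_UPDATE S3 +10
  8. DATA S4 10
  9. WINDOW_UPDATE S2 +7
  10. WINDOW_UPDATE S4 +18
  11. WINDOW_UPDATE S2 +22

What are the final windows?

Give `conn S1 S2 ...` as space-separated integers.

Answer: 62 37 64 45 27

Derivation:
Op 1: conn=35 S1=43 S2=35 S3=35 S4=35 blocked=[]
Op 2: conn=29 S1=37 S2=35 S3=35 S4=35 blocked=[]
Op 3: conn=59 S1=37 S2=35 S3=35 S4=35 blocked=[]
Op 4: conn=49 S1=37 S2=35 S3=35 S4=25 blocked=[]
Op 5: conn=43 S1=37 S2=35 S3=35 S4=19 blocked=[]
Op 6: conn=72 S1=37 S2=35 S3=35 S4=19 blocked=[]
Op 7: conn=72 S1=37 S2=35 S3=45 S4=19 blocked=[]
Op 8: conn=62 S1=37 S2=35 S3=45 S4=9 blocked=[]
Op 9: conn=62 S1=37 S2=42 S3=45 S4=9 blocked=[]
Op 10: conn=62 S1=37 S2=42 S3=45 S4=27 blocked=[]
Op 11: conn=62 S1=37 S2=64 S3=45 S4=27 blocked=[]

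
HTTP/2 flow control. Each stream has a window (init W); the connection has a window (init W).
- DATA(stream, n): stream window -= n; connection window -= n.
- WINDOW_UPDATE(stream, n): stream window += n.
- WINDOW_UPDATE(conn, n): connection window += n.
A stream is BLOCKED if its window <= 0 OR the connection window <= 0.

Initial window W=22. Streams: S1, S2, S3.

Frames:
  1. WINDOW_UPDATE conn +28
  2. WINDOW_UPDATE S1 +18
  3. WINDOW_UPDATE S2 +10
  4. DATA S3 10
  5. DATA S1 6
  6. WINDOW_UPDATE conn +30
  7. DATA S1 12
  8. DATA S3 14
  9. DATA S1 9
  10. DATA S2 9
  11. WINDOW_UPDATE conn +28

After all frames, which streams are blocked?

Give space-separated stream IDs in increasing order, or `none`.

Answer: S3

Derivation:
Op 1: conn=50 S1=22 S2=22 S3=22 blocked=[]
Op 2: conn=50 S1=40 S2=22 S3=22 blocked=[]
Op 3: conn=50 S1=40 S2=32 S3=22 blocked=[]
Op 4: conn=40 S1=40 S2=32 S3=12 blocked=[]
Op 5: conn=34 S1=34 S2=32 S3=12 blocked=[]
Op 6: conn=64 S1=34 S2=32 S3=12 blocked=[]
Op 7: conn=52 S1=22 S2=32 S3=12 blocked=[]
Op 8: conn=38 S1=22 S2=32 S3=-2 blocked=[3]
Op 9: conn=29 S1=13 S2=32 S3=-2 blocked=[3]
Op 10: conn=20 S1=13 S2=23 S3=-2 blocked=[3]
Op 11: conn=48 S1=13 S2=23 S3=-2 blocked=[3]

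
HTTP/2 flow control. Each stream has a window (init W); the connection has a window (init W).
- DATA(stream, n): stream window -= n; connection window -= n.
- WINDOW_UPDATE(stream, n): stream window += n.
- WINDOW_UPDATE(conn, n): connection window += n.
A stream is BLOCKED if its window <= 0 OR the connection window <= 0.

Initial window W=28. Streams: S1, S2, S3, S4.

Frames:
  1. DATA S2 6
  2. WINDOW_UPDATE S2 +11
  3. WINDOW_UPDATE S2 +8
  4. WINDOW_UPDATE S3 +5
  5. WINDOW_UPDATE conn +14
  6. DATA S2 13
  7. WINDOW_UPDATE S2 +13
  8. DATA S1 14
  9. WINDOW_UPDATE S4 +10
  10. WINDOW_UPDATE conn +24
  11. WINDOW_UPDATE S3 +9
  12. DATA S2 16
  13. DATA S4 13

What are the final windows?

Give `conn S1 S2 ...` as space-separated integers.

Op 1: conn=22 S1=28 S2=22 S3=28 S4=28 blocked=[]
Op 2: conn=22 S1=28 S2=33 S3=28 S4=28 blocked=[]
Op 3: conn=22 S1=28 S2=41 S3=28 S4=28 blocked=[]
Op 4: conn=22 S1=28 S2=41 S3=33 S4=28 blocked=[]
Op 5: conn=36 S1=28 S2=41 S3=33 S4=28 blocked=[]
Op 6: conn=23 S1=28 S2=28 S3=33 S4=28 blocked=[]
Op 7: conn=23 S1=28 S2=41 S3=33 S4=28 blocked=[]
Op 8: conn=9 S1=14 S2=41 S3=33 S4=28 blocked=[]
Op 9: conn=9 S1=14 S2=41 S3=33 S4=38 blocked=[]
Op 10: conn=33 S1=14 S2=41 S3=33 S4=38 blocked=[]
Op 11: conn=33 S1=14 S2=41 S3=42 S4=38 blocked=[]
Op 12: conn=17 S1=14 S2=25 S3=42 S4=38 blocked=[]
Op 13: conn=4 S1=14 S2=25 S3=42 S4=25 blocked=[]

Answer: 4 14 25 42 25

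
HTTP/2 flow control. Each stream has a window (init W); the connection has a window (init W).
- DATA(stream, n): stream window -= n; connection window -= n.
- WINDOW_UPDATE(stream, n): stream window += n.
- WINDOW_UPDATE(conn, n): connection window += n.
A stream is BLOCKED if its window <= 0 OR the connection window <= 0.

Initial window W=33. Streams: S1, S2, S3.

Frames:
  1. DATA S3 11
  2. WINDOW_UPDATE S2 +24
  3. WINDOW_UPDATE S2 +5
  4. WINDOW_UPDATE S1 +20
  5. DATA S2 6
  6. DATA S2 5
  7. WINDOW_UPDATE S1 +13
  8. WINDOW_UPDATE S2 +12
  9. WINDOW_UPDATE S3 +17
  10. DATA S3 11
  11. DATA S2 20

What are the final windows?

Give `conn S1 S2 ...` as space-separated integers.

Answer: -20 66 43 28

Derivation:
Op 1: conn=22 S1=33 S2=33 S3=22 blocked=[]
Op 2: conn=22 S1=33 S2=57 S3=22 blocked=[]
Op 3: conn=22 S1=33 S2=62 S3=22 blocked=[]
Op 4: conn=22 S1=53 S2=62 S3=22 blocked=[]
Op 5: conn=16 S1=53 S2=56 S3=22 blocked=[]
Op 6: conn=11 S1=53 S2=51 S3=22 blocked=[]
Op 7: conn=11 S1=66 S2=51 S3=22 blocked=[]
Op 8: conn=11 S1=66 S2=63 S3=22 blocked=[]
Op 9: conn=11 S1=66 S2=63 S3=39 blocked=[]
Op 10: conn=0 S1=66 S2=63 S3=28 blocked=[1, 2, 3]
Op 11: conn=-20 S1=66 S2=43 S3=28 blocked=[1, 2, 3]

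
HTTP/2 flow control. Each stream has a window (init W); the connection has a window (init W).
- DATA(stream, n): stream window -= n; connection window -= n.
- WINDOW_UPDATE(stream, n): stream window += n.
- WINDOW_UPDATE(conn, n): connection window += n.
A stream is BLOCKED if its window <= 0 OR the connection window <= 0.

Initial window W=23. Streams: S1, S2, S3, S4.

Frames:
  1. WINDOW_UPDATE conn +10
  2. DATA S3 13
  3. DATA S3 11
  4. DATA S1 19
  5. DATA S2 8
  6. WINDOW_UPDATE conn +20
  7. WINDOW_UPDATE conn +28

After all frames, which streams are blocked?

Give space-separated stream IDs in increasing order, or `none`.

Answer: S3

Derivation:
Op 1: conn=33 S1=23 S2=23 S3=23 S4=23 blocked=[]
Op 2: conn=20 S1=23 S2=23 S3=10 S4=23 blocked=[]
Op 3: conn=9 S1=23 S2=23 S3=-1 S4=23 blocked=[3]
Op 4: conn=-10 S1=4 S2=23 S3=-1 S4=23 blocked=[1, 2, 3, 4]
Op 5: conn=-18 S1=4 S2=15 S3=-1 S4=23 blocked=[1, 2, 3, 4]
Op 6: conn=2 S1=4 S2=15 S3=-1 S4=23 blocked=[3]
Op 7: conn=30 S1=4 S2=15 S3=-1 S4=23 blocked=[3]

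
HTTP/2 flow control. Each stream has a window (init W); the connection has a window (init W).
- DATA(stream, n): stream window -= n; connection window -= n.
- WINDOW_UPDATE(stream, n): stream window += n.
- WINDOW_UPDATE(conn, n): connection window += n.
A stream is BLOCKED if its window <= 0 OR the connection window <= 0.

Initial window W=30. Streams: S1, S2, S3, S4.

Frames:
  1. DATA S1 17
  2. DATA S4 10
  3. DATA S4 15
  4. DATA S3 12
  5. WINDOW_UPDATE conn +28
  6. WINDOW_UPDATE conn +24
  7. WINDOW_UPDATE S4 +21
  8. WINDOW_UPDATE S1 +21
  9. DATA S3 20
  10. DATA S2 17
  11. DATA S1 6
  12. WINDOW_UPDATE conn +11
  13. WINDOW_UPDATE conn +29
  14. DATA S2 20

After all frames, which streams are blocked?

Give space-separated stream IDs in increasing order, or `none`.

Op 1: conn=13 S1=13 S2=30 S3=30 S4=30 blocked=[]
Op 2: conn=3 S1=13 S2=30 S3=30 S4=20 blocked=[]
Op 3: conn=-12 S1=13 S2=30 S3=30 S4=5 blocked=[1, 2, 3, 4]
Op 4: conn=-24 S1=13 S2=30 S3=18 S4=5 blocked=[1, 2, 3, 4]
Op 5: conn=4 S1=13 S2=30 S3=18 S4=5 blocked=[]
Op 6: conn=28 S1=13 S2=30 S3=18 S4=5 blocked=[]
Op 7: conn=28 S1=13 S2=30 S3=18 S4=26 blocked=[]
Op 8: conn=28 S1=34 S2=30 S3=18 S4=26 blocked=[]
Op 9: conn=8 S1=34 S2=30 S3=-2 S4=26 blocked=[3]
Op 10: conn=-9 S1=34 S2=13 S3=-2 S4=26 blocked=[1, 2, 3, 4]
Op 11: conn=-15 S1=28 S2=13 S3=-2 S4=26 blocked=[1, 2, 3, 4]
Op 12: conn=-4 S1=28 S2=13 S3=-2 S4=26 blocked=[1, 2, 3, 4]
Op 13: conn=25 S1=28 S2=13 S3=-2 S4=26 blocked=[3]
Op 14: conn=5 S1=28 S2=-7 S3=-2 S4=26 blocked=[2, 3]

Answer: S2 S3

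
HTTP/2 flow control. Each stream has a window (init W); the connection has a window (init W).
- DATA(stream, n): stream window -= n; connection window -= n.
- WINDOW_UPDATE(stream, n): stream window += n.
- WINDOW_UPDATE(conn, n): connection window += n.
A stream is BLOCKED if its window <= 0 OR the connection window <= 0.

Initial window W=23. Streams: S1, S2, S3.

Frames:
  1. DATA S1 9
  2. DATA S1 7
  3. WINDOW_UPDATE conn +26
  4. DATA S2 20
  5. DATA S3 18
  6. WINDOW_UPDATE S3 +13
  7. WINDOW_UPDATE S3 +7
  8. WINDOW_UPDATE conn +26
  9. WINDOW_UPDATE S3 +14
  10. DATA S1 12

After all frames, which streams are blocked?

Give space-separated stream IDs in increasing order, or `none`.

Op 1: conn=14 S1=14 S2=23 S3=23 blocked=[]
Op 2: conn=7 S1=7 S2=23 S3=23 blocked=[]
Op 3: conn=33 S1=7 S2=23 S3=23 blocked=[]
Op 4: conn=13 S1=7 S2=3 S3=23 blocked=[]
Op 5: conn=-5 S1=7 S2=3 S3=5 blocked=[1, 2, 3]
Op 6: conn=-5 S1=7 S2=3 S3=18 blocked=[1, 2, 3]
Op 7: conn=-5 S1=7 S2=3 S3=25 blocked=[1, 2, 3]
Op 8: conn=21 S1=7 S2=3 S3=25 blocked=[]
Op 9: conn=21 S1=7 S2=3 S3=39 blocked=[]
Op 10: conn=9 S1=-5 S2=3 S3=39 blocked=[1]

Answer: S1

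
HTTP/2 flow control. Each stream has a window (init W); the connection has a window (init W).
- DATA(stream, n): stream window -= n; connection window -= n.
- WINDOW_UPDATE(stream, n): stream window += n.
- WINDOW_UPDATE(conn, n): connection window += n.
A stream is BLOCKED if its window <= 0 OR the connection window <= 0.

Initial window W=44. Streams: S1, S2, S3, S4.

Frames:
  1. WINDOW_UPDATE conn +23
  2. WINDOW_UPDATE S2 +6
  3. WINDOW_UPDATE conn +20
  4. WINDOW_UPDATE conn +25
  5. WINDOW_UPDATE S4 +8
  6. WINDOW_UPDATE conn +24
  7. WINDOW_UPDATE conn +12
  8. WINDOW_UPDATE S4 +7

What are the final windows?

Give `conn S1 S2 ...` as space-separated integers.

Answer: 148 44 50 44 59

Derivation:
Op 1: conn=67 S1=44 S2=44 S3=44 S4=44 blocked=[]
Op 2: conn=67 S1=44 S2=50 S3=44 S4=44 blocked=[]
Op 3: conn=87 S1=44 S2=50 S3=44 S4=44 blocked=[]
Op 4: conn=112 S1=44 S2=50 S3=44 S4=44 blocked=[]
Op 5: conn=112 S1=44 S2=50 S3=44 S4=52 blocked=[]
Op 6: conn=136 S1=44 S2=50 S3=44 S4=52 blocked=[]
Op 7: conn=148 S1=44 S2=50 S3=44 S4=52 blocked=[]
Op 8: conn=148 S1=44 S2=50 S3=44 S4=59 blocked=[]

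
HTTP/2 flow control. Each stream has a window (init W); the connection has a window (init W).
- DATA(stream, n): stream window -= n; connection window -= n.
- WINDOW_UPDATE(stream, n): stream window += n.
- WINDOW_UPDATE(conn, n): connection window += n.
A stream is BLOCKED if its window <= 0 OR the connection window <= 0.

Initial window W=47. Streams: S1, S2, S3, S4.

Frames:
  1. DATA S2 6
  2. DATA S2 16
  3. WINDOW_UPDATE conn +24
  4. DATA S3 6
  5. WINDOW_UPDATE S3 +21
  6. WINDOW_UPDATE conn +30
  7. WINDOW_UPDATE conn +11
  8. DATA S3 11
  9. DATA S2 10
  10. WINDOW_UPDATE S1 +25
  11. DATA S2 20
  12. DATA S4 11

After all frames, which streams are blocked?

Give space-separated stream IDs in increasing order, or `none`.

Op 1: conn=41 S1=47 S2=41 S3=47 S4=47 blocked=[]
Op 2: conn=25 S1=47 S2=25 S3=47 S4=47 blocked=[]
Op 3: conn=49 S1=47 S2=25 S3=47 S4=47 blocked=[]
Op 4: conn=43 S1=47 S2=25 S3=41 S4=47 blocked=[]
Op 5: conn=43 S1=47 S2=25 S3=62 S4=47 blocked=[]
Op 6: conn=73 S1=47 S2=25 S3=62 S4=47 blocked=[]
Op 7: conn=84 S1=47 S2=25 S3=62 S4=47 blocked=[]
Op 8: conn=73 S1=47 S2=25 S3=51 S4=47 blocked=[]
Op 9: conn=63 S1=47 S2=15 S3=51 S4=47 blocked=[]
Op 10: conn=63 S1=72 S2=15 S3=51 S4=47 blocked=[]
Op 11: conn=43 S1=72 S2=-5 S3=51 S4=47 blocked=[2]
Op 12: conn=32 S1=72 S2=-5 S3=51 S4=36 blocked=[2]

Answer: S2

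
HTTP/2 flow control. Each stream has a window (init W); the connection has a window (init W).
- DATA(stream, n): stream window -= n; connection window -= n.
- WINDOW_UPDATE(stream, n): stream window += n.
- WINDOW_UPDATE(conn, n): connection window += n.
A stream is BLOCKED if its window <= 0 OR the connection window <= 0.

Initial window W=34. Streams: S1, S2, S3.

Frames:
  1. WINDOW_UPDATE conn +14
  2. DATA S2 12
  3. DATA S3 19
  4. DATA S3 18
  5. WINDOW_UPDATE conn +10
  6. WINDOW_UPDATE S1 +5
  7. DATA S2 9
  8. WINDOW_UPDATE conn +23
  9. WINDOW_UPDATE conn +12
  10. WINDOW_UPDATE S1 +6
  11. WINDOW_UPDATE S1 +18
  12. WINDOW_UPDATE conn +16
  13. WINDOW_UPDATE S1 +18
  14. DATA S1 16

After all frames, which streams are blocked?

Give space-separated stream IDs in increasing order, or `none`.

Answer: S3

Derivation:
Op 1: conn=48 S1=34 S2=34 S3=34 blocked=[]
Op 2: conn=36 S1=34 S2=22 S3=34 blocked=[]
Op 3: conn=17 S1=34 S2=22 S3=15 blocked=[]
Op 4: conn=-1 S1=34 S2=22 S3=-3 blocked=[1, 2, 3]
Op 5: conn=9 S1=34 S2=22 S3=-3 blocked=[3]
Op 6: conn=9 S1=39 S2=22 S3=-3 blocked=[3]
Op 7: conn=0 S1=39 S2=13 S3=-3 blocked=[1, 2, 3]
Op 8: conn=23 S1=39 S2=13 S3=-3 blocked=[3]
Op 9: conn=35 S1=39 S2=13 S3=-3 blocked=[3]
Op 10: conn=35 S1=45 S2=13 S3=-3 blocked=[3]
Op 11: conn=35 S1=63 S2=13 S3=-3 blocked=[3]
Op 12: conn=51 S1=63 S2=13 S3=-3 blocked=[3]
Op 13: conn=51 S1=81 S2=13 S3=-3 blocked=[3]
Op 14: conn=35 S1=65 S2=13 S3=-3 blocked=[3]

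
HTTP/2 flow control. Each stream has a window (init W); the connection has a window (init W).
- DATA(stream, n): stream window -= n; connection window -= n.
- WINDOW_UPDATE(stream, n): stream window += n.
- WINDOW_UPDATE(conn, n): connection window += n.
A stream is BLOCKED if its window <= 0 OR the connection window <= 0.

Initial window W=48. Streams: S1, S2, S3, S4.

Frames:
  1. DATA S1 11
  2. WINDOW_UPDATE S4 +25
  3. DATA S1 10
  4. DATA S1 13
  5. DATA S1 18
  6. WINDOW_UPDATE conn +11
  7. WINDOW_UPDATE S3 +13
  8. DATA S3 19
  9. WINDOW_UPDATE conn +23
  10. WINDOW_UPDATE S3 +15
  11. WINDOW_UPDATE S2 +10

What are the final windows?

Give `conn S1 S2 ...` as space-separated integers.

Op 1: conn=37 S1=37 S2=48 S3=48 S4=48 blocked=[]
Op 2: conn=37 S1=37 S2=48 S3=48 S4=73 blocked=[]
Op 3: conn=27 S1=27 S2=48 S3=48 S4=73 blocked=[]
Op 4: conn=14 S1=14 S2=48 S3=48 S4=73 blocked=[]
Op 5: conn=-4 S1=-4 S2=48 S3=48 S4=73 blocked=[1, 2, 3, 4]
Op 6: conn=7 S1=-4 S2=48 S3=48 S4=73 blocked=[1]
Op 7: conn=7 S1=-4 S2=48 S3=61 S4=73 blocked=[1]
Op 8: conn=-12 S1=-4 S2=48 S3=42 S4=73 blocked=[1, 2, 3, 4]
Op 9: conn=11 S1=-4 S2=48 S3=42 S4=73 blocked=[1]
Op 10: conn=11 S1=-4 S2=48 S3=57 S4=73 blocked=[1]
Op 11: conn=11 S1=-4 S2=58 S3=57 S4=73 blocked=[1]

Answer: 11 -4 58 57 73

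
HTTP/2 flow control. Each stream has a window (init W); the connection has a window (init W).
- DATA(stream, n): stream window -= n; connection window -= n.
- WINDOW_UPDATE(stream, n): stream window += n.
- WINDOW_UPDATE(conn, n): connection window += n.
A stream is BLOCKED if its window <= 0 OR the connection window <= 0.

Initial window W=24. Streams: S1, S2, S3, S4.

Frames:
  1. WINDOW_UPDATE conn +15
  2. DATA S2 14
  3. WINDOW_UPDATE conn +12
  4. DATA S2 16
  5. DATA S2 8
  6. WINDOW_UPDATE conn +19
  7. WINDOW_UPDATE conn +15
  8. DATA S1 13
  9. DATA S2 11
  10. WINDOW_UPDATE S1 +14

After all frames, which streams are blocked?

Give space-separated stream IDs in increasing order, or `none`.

Op 1: conn=39 S1=24 S2=24 S3=24 S4=24 blocked=[]
Op 2: conn=25 S1=24 S2=10 S3=24 S4=24 blocked=[]
Op 3: conn=37 S1=24 S2=10 S3=24 S4=24 blocked=[]
Op 4: conn=21 S1=24 S2=-6 S3=24 S4=24 blocked=[2]
Op 5: conn=13 S1=24 S2=-14 S3=24 S4=24 blocked=[2]
Op 6: conn=32 S1=24 S2=-14 S3=24 S4=24 blocked=[2]
Op 7: conn=47 S1=24 S2=-14 S3=24 S4=24 blocked=[2]
Op 8: conn=34 S1=11 S2=-14 S3=24 S4=24 blocked=[2]
Op 9: conn=23 S1=11 S2=-25 S3=24 S4=24 blocked=[2]
Op 10: conn=23 S1=25 S2=-25 S3=24 S4=24 blocked=[2]

Answer: S2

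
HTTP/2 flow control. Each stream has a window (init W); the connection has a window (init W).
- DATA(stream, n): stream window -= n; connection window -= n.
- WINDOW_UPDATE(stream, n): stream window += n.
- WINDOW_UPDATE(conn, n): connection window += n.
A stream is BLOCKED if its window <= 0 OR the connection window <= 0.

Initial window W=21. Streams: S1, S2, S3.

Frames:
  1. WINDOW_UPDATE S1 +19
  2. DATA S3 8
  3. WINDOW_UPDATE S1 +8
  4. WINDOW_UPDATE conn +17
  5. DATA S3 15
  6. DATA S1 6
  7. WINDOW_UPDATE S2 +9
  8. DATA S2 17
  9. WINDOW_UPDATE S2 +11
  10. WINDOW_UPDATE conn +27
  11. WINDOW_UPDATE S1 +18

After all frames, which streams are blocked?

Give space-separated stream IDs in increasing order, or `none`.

Op 1: conn=21 S1=40 S2=21 S3=21 blocked=[]
Op 2: conn=13 S1=40 S2=21 S3=13 blocked=[]
Op 3: conn=13 S1=48 S2=21 S3=13 blocked=[]
Op 4: conn=30 S1=48 S2=21 S3=13 blocked=[]
Op 5: conn=15 S1=48 S2=21 S3=-2 blocked=[3]
Op 6: conn=9 S1=42 S2=21 S3=-2 blocked=[3]
Op 7: conn=9 S1=42 S2=30 S3=-2 blocked=[3]
Op 8: conn=-8 S1=42 S2=13 S3=-2 blocked=[1, 2, 3]
Op 9: conn=-8 S1=42 S2=24 S3=-2 blocked=[1, 2, 3]
Op 10: conn=19 S1=42 S2=24 S3=-2 blocked=[3]
Op 11: conn=19 S1=60 S2=24 S3=-2 blocked=[3]

Answer: S3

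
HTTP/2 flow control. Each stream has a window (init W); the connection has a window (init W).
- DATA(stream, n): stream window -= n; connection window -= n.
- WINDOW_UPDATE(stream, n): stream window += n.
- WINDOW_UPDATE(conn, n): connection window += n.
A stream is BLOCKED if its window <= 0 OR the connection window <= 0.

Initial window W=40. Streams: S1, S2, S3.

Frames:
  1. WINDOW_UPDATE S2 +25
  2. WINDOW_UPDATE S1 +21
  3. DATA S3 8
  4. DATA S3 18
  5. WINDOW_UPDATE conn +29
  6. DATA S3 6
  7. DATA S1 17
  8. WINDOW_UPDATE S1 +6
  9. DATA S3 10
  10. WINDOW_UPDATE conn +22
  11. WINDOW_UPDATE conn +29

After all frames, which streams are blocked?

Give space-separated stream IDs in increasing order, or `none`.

Op 1: conn=40 S1=40 S2=65 S3=40 blocked=[]
Op 2: conn=40 S1=61 S2=65 S3=40 blocked=[]
Op 3: conn=32 S1=61 S2=65 S3=32 blocked=[]
Op 4: conn=14 S1=61 S2=65 S3=14 blocked=[]
Op 5: conn=43 S1=61 S2=65 S3=14 blocked=[]
Op 6: conn=37 S1=61 S2=65 S3=8 blocked=[]
Op 7: conn=20 S1=44 S2=65 S3=8 blocked=[]
Op 8: conn=20 S1=50 S2=65 S3=8 blocked=[]
Op 9: conn=10 S1=50 S2=65 S3=-2 blocked=[3]
Op 10: conn=32 S1=50 S2=65 S3=-2 blocked=[3]
Op 11: conn=61 S1=50 S2=65 S3=-2 blocked=[3]

Answer: S3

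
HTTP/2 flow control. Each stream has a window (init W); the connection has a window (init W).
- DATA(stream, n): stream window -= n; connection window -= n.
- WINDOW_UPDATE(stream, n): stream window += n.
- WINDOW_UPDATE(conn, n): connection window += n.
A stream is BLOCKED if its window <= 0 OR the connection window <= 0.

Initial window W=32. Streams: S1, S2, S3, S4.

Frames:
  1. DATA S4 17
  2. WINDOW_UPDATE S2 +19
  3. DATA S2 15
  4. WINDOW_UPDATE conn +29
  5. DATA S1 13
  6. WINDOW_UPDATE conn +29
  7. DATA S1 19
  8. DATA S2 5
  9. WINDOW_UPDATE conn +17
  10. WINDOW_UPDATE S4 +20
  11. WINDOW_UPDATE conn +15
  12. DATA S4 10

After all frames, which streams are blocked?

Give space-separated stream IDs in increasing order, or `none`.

Answer: S1

Derivation:
Op 1: conn=15 S1=32 S2=32 S3=32 S4=15 blocked=[]
Op 2: conn=15 S1=32 S2=51 S3=32 S4=15 blocked=[]
Op 3: conn=0 S1=32 S2=36 S3=32 S4=15 blocked=[1, 2, 3, 4]
Op 4: conn=29 S1=32 S2=36 S3=32 S4=15 blocked=[]
Op 5: conn=16 S1=19 S2=36 S3=32 S4=15 blocked=[]
Op 6: conn=45 S1=19 S2=36 S3=32 S4=15 blocked=[]
Op 7: conn=26 S1=0 S2=36 S3=32 S4=15 blocked=[1]
Op 8: conn=21 S1=0 S2=31 S3=32 S4=15 blocked=[1]
Op 9: conn=38 S1=0 S2=31 S3=32 S4=15 blocked=[1]
Op 10: conn=38 S1=0 S2=31 S3=32 S4=35 blocked=[1]
Op 11: conn=53 S1=0 S2=31 S3=32 S4=35 blocked=[1]
Op 12: conn=43 S1=0 S2=31 S3=32 S4=25 blocked=[1]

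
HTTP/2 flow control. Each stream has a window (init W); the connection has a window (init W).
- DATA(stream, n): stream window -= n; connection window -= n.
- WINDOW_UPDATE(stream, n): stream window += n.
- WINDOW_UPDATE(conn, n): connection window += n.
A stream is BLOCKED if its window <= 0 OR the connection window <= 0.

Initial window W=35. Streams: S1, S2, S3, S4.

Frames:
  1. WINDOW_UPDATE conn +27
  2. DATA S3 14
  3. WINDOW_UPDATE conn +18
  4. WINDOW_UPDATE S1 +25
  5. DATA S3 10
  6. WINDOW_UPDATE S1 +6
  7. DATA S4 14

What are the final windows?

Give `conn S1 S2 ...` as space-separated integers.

Answer: 42 66 35 11 21

Derivation:
Op 1: conn=62 S1=35 S2=35 S3=35 S4=35 blocked=[]
Op 2: conn=48 S1=35 S2=35 S3=21 S4=35 blocked=[]
Op 3: conn=66 S1=35 S2=35 S3=21 S4=35 blocked=[]
Op 4: conn=66 S1=60 S2=35 S3=21 S4=35 blocked=[]
Op 5: conn=56 S1=60 S2=35 S3=11 S4=35 blocked=[]
Op 6: conn=56 S1=66 S2=35 S3=11 S4=35 blocked=[]
Op 7: conn=42 S1=66 S2=35 S3=11 S4=21 blocked=[]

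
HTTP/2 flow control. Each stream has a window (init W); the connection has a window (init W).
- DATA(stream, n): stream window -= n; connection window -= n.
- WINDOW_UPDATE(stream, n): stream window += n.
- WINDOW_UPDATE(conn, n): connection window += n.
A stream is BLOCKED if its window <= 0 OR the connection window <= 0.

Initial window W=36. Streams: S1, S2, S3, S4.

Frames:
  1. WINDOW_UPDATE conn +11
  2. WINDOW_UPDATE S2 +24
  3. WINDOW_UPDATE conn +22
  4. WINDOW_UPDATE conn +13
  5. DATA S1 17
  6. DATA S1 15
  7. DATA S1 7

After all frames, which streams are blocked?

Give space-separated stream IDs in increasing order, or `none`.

Answer: S1

Derivation:
Op 1: conn=47 S1=36 S2=36 S3=36 S4=36 blocked=[]
Op 2: conn=47 S1=36 S2=60 S3=36 S4=36 blocked=[]
Op 3: conn=69 S1=36 S2=60 S3=36 S4=36 blocked=[]
Op 4: conn=82 S1=36 S2=60 S3=36 S4=36 blocked=[]
Op 5: conn=65 S1=19 S2=60 S3=36 S4=36 blocked=[]
Op 6: conn=50 S1=4 S2=60 S3=36 S4=36 blocked=[]
Op 7: conn=43 S1=-3 S2=60 S3=36 S4=36 blocked=[1]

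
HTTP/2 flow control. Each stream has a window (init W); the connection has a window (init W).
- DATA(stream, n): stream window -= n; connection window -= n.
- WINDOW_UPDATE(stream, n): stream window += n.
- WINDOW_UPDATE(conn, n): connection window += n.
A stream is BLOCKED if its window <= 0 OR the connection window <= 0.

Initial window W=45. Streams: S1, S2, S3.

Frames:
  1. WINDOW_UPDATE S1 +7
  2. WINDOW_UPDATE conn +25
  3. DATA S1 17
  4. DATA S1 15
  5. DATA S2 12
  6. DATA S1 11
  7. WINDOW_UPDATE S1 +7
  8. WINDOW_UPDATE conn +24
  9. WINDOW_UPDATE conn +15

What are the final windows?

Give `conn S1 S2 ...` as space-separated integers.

Answer: 54 16 33 45

Derivation:
Op 1: conn=45 S1=52 S2=45 S3=45 blocked=[]
Op 2: conn=70 S1=52 S2=45 S3=45 blocked=[]
Op 3: conn=53 S1=35 S2=45 S3=45 blocked=[]
Op 4: conn=38 S1=20 S2=45 S3=45 blocked=[]
Op 5: conn=26 S1=20 S2=33 S3=45 blocked=[]
Op 6: conn=15 S1=9 S2=33 S3=45 blocked=[]
Op 7: conn=15 S1=16 S2=33 S3=45 blocked=[]
Op 8: conn=39 S1=16 S2=33 S3=45 blocked=[]
Op 9: conn=54 S1=16 S2=33 S3=45 blocked=[]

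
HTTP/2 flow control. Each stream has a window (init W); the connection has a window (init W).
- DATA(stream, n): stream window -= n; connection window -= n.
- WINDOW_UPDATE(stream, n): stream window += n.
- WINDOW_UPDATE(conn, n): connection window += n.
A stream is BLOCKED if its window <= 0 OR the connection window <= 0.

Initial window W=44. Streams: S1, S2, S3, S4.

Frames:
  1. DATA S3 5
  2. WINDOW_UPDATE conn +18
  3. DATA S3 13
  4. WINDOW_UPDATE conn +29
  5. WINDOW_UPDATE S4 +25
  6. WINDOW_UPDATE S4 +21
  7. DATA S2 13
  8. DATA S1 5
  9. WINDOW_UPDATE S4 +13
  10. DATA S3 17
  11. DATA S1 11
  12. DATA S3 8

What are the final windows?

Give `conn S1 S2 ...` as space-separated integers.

Op 1: conn=39 S1=44 S2=44 S3=39 S4=44 blocked=[]
Op 2: conn=57 S1=44 S2=44 S3=39 S4=44 blocked=[]
Op 3: conn=44 S1=44 S2=44 S3=26 S4=44 blocked=[]
Op 4: conn=73 S1=44 S2=44 S3=26 S4=44 blocked=[]
Op 5: conn=73 S1=44 S2=44 S3=26 S4=69 blocked=[]
Op 6: conn=73 S1=44 S2=44 S3=26 S4=90 blocked=[]
Op 7: conn=60 S1=44 S2=31 S3=26 S4=90 blocked=[]
Op 8: conn=55 S1=39 S2=31 S3=26 S4=90 blocked=[]
Op 9: conn=55 S1=39 S2=31 S3=26 S4=103 blocked=[]
Op 10: conn=38 S1=39 S2=31 S3=9 S4=103 blocked=[]
Op 11: conn=27 S1=28 S2=31 S3=9 S4=103 blocked=[]
Op 12: conn=19 S1=28 S2=31 S3=1 S4=103 blocked=[]

Answer: 19 28 31 1 103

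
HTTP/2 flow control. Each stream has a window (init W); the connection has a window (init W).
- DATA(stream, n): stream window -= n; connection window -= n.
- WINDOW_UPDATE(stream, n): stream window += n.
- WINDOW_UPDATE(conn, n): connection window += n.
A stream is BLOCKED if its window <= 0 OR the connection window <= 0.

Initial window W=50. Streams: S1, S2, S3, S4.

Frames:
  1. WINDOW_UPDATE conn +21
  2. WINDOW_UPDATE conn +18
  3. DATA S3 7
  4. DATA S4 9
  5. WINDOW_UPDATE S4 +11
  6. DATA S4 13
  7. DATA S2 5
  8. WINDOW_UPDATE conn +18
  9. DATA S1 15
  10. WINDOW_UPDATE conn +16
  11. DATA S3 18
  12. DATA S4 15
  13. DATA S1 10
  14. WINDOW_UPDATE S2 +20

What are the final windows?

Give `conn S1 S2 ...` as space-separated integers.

Answer: 31 25 65 25 24

Derivation:
Op 1: conn=71 S1=50 S2=50 S3=50 S4=50 blocked=[]
Op 2: conn=89 S1=50 S2=50 S3=50 S4=50 blocked=[]
Op 3: conn=82 S1=50 S2=50 S3=43 S4=50 blocked=[]
Op 4: conn=73 S1=50 S2=50 S3=43 S4=41 blocked=[]
Op 5: conn=73 S1=50 S2=50 S3=43 S4=52 blocked=[]
Op 6: conn=60 S1=50 S2=50 S3=43 S4=39 blocked=[]
Op 7: conn=55 S1=50 S2=45 S3=43 S4=39 blocked=[]
Op 8: conn=73 S1=50 S2=45 S3=43 S4=39 blocked=[]
Op 9: conn=58 S1=35 S2=45 S3=43 S4=39 blocked=[]
Op 10: conn=74 S1=35 S2=45 S3=43 S4=39 blocked=[]
Op 11: conn=56 S1=35 S2=45 S3=25 S4=39 blocked=[]
Op 12: conn=41 S1=35 S2=45 S3=25 S4=24 blocked=[]
Op 13: conn=31 S1=25 S2=45 S3=25 S4=24 blocked=[]
Op 14: conn=31 S1=25 S2=65 S3=25 S4=24 blocked=[]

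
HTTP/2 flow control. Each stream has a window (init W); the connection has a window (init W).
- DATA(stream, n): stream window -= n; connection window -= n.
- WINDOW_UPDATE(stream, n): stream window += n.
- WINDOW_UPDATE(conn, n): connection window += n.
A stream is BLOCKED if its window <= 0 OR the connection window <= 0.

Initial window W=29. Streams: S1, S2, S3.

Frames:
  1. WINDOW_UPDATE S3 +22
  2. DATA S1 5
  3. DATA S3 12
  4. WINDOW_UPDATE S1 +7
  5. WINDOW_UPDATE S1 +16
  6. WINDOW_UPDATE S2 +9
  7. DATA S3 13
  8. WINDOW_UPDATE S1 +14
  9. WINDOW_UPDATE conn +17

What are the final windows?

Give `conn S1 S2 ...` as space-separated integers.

Op 1: conn=29 S1=29 S2=29 S3=51 blocked=[]
Op 2: conn=24 S1=24 S2=29 S3=51 blocked=[]
Op 3: conn=12 S1=24 S2=29 S3=39 blocked=[]
Op 4: conn=12 S1=31 S2=29 S3=39 blocked=[]
Op 5: conn=12 S1=47 S2=29 S3=39 blocked=[]
Op 6: conn=12 S1=47 S2=38 S3=39 blocked=[]
Op 7: conn=-1 S1=47 S2=38 S3=26 blocked=[1, 2, 3]
Op 8: conn=-1 S1=61 S2=38 S3=26 blocked=[1, 2, 3]
Op 9: conn=16 S1=61 S2=38 S3=26 blocked=[]

Answer: 16 61 38 26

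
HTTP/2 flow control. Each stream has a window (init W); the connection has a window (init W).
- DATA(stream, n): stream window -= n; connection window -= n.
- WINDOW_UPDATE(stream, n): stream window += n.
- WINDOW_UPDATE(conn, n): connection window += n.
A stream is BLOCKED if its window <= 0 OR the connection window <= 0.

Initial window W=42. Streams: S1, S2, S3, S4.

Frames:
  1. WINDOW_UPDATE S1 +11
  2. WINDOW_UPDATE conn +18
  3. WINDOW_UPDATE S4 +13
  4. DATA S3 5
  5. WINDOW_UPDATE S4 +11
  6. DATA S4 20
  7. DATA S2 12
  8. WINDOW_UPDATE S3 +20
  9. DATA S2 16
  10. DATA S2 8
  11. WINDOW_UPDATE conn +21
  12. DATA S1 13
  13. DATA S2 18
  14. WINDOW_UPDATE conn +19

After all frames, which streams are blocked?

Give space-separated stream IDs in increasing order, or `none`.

Op 1: conn=42 S1=53 S2=42 S3=42 S4=42 blocked=[]
Op 2: conn=60 S1=53 S2=42 S3=42 S4=42 blocked=[]
Op 3: conn=60 S1=53 S2=42 S3=42 S4=55 blocked=[]
Op 4: conn=55 S1=53 S2=42 S3=37 S4=55 blocked=[]
Op 5: conn=55 S1=53 S2=42 S3=37 S4=66 blocked=[]
Op 6: conn=35 S1=53 S2=42 S3=37 S4=46 blocked=[]
Op 7: conn=23 S1=53 S2=30 S3=37 S4=46 blocked=[]
Op 8: conn=23 S1=53 S2=30 S3=57 S4=46 blocked=[]
Op 9: conn=7 S1=53 S2=14 S3=57 S4=46 blocked=[]
Op 10: conn=-1 S1=53 S2=6 S3=57 S4=46 blocked=[1, 2, 3, 4]
Op 11: conn=20 S1=53 S2=6 S3=57 S4=46 blocked=[]
Op 12: conn=7 S1=40 S2=6 S3=57 S4=46 blocked=[]
Op 13: conn=-11 S1=40 S2=-12 S3=57 S4=46 blocked=[1, 2, 3, 4]
Op 14: conn=8 S1=40 S2=-12 S3=57 S4=46 blocked=[2]

Answer: S2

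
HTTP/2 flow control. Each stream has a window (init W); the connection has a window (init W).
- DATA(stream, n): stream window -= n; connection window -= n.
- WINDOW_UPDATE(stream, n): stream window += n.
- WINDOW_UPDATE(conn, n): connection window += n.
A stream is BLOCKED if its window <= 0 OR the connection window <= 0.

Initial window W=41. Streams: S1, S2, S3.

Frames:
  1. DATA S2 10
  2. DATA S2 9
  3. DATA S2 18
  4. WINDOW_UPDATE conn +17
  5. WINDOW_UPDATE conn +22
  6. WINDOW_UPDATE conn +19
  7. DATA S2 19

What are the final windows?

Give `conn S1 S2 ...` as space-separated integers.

Answer: 43 41 -15 41

Derivation:
Op 1: conn=31 S1=41 S2=31 S3=41 blocked=[]
Op 2: conn=22 S1=41 S2=22 S3=41 blocked=[]
Op 3: conn=4 S1=41 S2=4 S3=41 blocked=[]
Op 4: conn=21 S1=41 S2=4 S3=41 blocked=[]
Op 5: conn=43 S1=41 S2=4 S3=41 blocked=[]
Op 6: conn=62 S1=41 S2=4 S3=41 blocked=[]
Op 7: conn=43 S1=41 S2=-15 S3=41 blocked=[2]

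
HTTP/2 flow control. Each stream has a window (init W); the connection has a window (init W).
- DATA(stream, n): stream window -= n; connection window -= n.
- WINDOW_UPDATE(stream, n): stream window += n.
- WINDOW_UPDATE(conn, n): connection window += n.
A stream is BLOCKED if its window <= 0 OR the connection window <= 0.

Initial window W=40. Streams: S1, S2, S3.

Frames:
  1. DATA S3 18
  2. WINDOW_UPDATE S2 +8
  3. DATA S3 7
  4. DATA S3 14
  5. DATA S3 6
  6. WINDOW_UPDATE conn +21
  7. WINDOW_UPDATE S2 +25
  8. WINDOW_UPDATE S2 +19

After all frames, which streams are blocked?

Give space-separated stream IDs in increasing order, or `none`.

Answer: S3

Derivation:
Op 1: conn=22 S1=40 S2=40 S3=22 blocked=[]
Op 2: conn=22 S1=40 S2=48 S3=22 blocked=[]
Op 3: conn=15 S1=40 S2=48 S3=15 blocked=[]
Op 4: conn=1 S1=40 S2=48 S3=1 blocked=[]
Op 5: conn=-5 S1=40 S2=48 S3=-5 blocked=[1, 2, 3]
Op 6: conn=16 S1=40 S2=48 S3=-5 blocked=[3]
Op 7: conn=16 S1=40 S2=73 S3=-5 blocked=[3]
Op 8: conn=16 S1=40 S2=92 S3=-5 blocked=[3]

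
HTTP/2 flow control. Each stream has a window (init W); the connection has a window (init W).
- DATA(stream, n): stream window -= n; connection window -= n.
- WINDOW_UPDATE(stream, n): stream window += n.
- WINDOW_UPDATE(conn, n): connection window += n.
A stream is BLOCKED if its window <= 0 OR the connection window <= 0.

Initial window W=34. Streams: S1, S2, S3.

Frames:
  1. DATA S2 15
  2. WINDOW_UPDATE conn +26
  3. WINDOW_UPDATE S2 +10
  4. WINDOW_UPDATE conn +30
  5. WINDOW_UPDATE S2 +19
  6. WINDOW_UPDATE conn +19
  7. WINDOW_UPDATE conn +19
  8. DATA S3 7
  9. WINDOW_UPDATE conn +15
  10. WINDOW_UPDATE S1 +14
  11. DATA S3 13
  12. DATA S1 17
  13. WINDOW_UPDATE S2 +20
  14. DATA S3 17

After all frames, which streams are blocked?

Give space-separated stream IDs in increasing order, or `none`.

Op 1: conn=19 S1=34 S2=19 S3=34 blocked=[]
Op 2: conn=45 S1=34 S2=19 S3=34 blocked=[]
Op 3: conn=45 S1=34 S2=29 S3=34 blocked=[]
Op 4: conn=75 S1=34 S2=29 S3=34 blocked=[]
Op 5: conn=75 S1=34 S2=48 S3=34 blocked=[]
Op 6: conn=94 S1=34 S2=48 S3=34 blocked=[]
Op 7: conn=113 S1=34 S2=48 S3=34 blocked=[]
Op 8: conn=106 S1=34 S2=48 S3=27 blocked=[]
Op 9: conn=121 S1=34 S2=48 S3=27 blocked=[]
Op 10: conn=121 S1=48 S2=48 S3=27 blocked=[]
Op 11: conn=108 S1=48 S2=48 S3=14 blocked=[]
Op 12: conn=91 S1=31 S2=48 S3=14 blocked=[]
Op 13: conn=91 S1=31 S2=68 S3=14 blocked=[]
Op 14: conn=74 S1=31 S2=68 S3=-3 blocked=[3]

Answer: S3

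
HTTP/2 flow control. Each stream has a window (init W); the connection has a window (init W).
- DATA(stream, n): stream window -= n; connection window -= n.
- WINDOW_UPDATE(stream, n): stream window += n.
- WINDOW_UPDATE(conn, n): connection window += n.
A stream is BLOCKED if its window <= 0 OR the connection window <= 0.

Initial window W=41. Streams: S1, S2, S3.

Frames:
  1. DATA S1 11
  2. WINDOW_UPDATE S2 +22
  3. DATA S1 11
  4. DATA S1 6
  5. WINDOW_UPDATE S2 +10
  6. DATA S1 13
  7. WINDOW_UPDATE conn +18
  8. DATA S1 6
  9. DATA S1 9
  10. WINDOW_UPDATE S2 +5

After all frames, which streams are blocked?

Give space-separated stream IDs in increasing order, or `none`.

Op 1: conn=30 S1=30 S2=41 S3=41 blocked=[]
Op 2: conn=30 S1=30 S2=63 S3=41 blocked=[]
Op 3: conn=19 S1=19 S2=63 S3=41 blocked=[]
Op 4: conn=13 S1=13 S2=63 S3=41 blocked=[]
Op 5: conn=13 S1=13 S2=73 S3=41 blocked=[]
Op 6: conn=0 S1=0 S2=73 S3=41 blocked=[1, 2, 3]
Op 7: conn=18 S1=0 S2=73 S3=41 blocked=[1]
Op 8: conn=12 S1=-6 S2=73 S3=41 blocked=[1]
Op 9: conn=3 S1=-15 S2=73 S3=41 blocked=[1]
Op 10: conn=3 S1=-15 S2=78 S3=41 blocked=[1]

Answer: S1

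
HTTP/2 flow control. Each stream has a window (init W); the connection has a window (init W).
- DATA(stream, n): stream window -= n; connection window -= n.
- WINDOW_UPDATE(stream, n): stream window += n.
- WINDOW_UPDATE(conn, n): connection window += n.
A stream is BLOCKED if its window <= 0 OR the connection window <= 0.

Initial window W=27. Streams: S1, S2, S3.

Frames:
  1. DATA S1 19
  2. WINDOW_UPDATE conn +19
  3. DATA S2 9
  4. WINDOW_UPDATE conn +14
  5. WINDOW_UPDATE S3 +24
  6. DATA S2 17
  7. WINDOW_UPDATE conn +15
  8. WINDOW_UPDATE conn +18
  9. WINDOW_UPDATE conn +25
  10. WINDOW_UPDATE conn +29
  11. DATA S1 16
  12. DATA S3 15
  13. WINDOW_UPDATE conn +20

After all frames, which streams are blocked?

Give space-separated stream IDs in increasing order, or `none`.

Answer: S1

Derivation:
Op 1: conn=8 S1=8 S2=27 S3=27 blocked=[]
Op 2: conn=27 S1=8 S2=27 S3=27 blocked=[]
Op 3: conn=18 S1=8 S2=18 S3=27 blocked=[]
Op 4: conn=32 S1=8 S2=18 S3=27 blocked=[]
Op 5: conn=32 S1=8 S2=18 S3=51 blocked=[]
Op 6: conn=15 S1=8 S2=1 S3=51 blocked=[]
Op 7: conn=30 S1=8 S2=1 S3=51 blocked=[]
Op 8: conn=48 S1=8 S2=1 S3=51 blocked=[]
Op 9: conn=73 S1=8 S2=1 S3=51 blocked=[]
Op 10: conn=102 S1=8 S2=1 S3=51 blocked=[]
Op 11: conn=86 S1=-8 S2=1 S3=51 blocked=[1]
Op 12: conn=71 S1=-8 S2=1 S3=36 blocked=[1]
Op 13: conn=91 S1=-8 S2=1 S3=36 blocked=[1]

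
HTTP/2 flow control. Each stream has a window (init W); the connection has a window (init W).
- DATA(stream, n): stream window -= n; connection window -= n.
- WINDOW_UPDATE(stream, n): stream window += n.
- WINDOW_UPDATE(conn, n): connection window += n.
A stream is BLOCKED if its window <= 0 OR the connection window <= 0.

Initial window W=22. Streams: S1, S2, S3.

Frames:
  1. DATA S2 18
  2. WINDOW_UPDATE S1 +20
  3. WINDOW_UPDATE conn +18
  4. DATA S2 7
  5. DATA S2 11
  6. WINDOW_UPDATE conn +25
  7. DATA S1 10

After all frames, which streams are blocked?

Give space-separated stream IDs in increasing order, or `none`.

Op 1: conn=4 S1=22 S2=4 S3=22 blocked=[]
Op 2: conn=4 S1=42 S2=4 S3=22 blocked=[]
Op 3: conn=22 S1=42 S2=4 S3=22 blocked=[]
Op 4: conn=15 S1=42 S2=-3 S3=22 blocked=[2]
Op 5: conn=4 S1=42 S2=-14 S3=22 blocked=[2]
Op 6: conn=29 S1=42 S2=-14 S3=22 blocked=[2]
Op 7: conn=19 S1=32 S2=-14 S3=22 blocked=[2]

Answer: S2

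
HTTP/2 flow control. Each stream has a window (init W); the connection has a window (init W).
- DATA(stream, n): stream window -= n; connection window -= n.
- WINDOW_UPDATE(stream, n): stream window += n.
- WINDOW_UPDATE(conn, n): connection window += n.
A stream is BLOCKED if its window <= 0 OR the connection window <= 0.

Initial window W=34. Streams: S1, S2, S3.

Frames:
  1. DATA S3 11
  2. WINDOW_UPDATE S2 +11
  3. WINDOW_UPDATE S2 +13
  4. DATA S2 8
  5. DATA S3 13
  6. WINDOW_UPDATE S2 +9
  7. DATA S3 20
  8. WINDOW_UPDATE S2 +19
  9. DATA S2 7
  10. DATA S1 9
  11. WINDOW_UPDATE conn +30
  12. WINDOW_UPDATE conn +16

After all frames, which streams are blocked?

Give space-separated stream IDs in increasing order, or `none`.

Answer: S3

Derivation:
Op 1: conn=23 S1=34 S2=34 S3=23 blocked=[]
Op 2: conn=23 S1=34 S2=45 S3=23 blocked=[]
Op 3: conn=23 S1=34 S2=58 S3=23 blocked=[]
Op 4: conn=15 S1=34 S2=50 S3=23 blocked=[]
Op 5: conn=2 S1=34 S2=50 S3=10 blocked=[]
Op 6: conn=2 S1=34 S2=59 S3=10 blocked=[]
Op 7: conn=-18 S1=34 S2=59 S3=-10 blocked=[1, 2, 3]
Op 8: conn=-18 S1=34 S2=78 S3=-10 blocked=[1, 2, 3]
Op 9: conn=-25 S1=34 S2=71 S3=-10 blocked=[1, 2, 3]
Op 10: conn=-34 S1=25 S2=71 S3=-10 blocked=[1, 2, 3]
Op 11: conn=-4 S1=25 S2=71 S3=-10 blocked=[1, 2, 3]
Op 12: conn=12 S1=25 S2=71 S3=-10 blocked=[3]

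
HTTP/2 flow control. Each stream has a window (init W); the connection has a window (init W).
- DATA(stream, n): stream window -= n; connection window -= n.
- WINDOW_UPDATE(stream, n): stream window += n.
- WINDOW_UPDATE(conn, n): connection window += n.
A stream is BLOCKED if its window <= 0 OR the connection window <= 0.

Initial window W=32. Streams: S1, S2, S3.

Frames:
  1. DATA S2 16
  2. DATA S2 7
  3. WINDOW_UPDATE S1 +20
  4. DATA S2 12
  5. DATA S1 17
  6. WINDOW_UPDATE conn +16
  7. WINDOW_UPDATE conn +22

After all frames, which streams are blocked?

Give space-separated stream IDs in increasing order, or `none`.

Op 1: conn=16 S1=32 S2=16 S3=32 blocked=[]
Op 2: conn=9 S1=32 S2=9 S3=32 blocked=[]
Op 3: conn=9 S1=52 S2=9 S3=32 blocked=[]
Op 4: conn=-3 S1=52 S2=-3 S3=32 blocked=[1, 2, 3]
Op 5: conn=-20 S1=35 S2=-3 S3=32 blocked=[1, 2, 3]
Op 6: conn=-4 S1=35 S2=-3 S3=32 blocked=[1, 2, 3]
Op 7: conn=18 S1=35 S2=-3 S3=32 blocked=[2]

Answer: S2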